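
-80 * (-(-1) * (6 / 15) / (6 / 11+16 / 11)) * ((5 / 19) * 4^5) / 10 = -8192 / 19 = -431.16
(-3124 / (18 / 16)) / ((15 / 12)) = -99968 / 45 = -2221.51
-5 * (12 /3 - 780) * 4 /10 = 1552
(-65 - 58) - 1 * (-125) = 2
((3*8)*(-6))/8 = -18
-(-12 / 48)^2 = -1 / 16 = -0.06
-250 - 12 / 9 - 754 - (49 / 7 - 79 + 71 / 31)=-87013 / 93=-935.62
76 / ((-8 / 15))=-285 / 2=-142.50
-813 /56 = -14.52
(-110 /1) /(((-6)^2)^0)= -110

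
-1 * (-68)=68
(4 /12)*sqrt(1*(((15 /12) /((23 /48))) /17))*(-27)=-18*sqrt(5865) /391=-3.53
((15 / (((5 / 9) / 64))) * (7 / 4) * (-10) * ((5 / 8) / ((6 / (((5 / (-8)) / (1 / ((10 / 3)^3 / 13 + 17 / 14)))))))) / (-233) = -2495875 / 72696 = -34.33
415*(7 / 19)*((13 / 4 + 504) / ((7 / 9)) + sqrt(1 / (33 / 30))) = 2905*sqrt(110) / 209 + 7578315 / 76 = 99860.45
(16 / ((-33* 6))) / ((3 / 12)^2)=-128 / 99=-1.29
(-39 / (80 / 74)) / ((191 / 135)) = -38961 / 1528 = -25.50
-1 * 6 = -6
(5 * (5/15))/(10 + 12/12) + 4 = 4.15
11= 11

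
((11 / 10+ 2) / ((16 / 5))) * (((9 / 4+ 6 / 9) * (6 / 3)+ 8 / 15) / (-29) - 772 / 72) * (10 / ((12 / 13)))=-5754437 / 50112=-114.83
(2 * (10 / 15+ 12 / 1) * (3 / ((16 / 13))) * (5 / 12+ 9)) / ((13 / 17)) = 36499 / 48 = 760.40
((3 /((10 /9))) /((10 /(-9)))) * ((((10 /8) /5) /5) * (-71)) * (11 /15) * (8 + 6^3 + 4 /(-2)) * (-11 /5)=-77241681 /25000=-3089.67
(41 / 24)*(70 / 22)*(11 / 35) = 41 / 24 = 1.71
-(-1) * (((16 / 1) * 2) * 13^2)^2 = 29246464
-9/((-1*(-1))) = -9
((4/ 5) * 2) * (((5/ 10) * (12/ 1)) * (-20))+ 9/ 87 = -5565/ 29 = -191.90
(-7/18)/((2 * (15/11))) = -77/540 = -0.14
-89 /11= -8.09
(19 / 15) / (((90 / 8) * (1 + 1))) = 38 / 675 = 0.06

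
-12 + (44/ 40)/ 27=-3229/ 270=-11.96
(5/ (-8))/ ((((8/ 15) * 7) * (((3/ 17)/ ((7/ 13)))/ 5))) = -2125/ 832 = -2.55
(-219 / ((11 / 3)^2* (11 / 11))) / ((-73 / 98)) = 2646 / 121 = 21.87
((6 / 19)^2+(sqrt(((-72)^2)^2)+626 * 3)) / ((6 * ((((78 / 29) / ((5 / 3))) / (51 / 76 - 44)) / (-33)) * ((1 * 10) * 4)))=446346579701 / 17120064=26071.55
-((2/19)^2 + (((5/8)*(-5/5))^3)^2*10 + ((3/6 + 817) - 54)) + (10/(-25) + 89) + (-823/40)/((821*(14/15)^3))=-45006388182246107/66623034490880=-675.54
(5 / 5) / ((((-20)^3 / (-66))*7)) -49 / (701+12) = -1348471 / 19964000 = -0.07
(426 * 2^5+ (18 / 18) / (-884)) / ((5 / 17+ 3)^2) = 204861679 / 163072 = 1256.27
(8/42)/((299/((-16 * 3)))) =-64/2093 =-0.03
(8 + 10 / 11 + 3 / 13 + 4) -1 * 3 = 1450 / 143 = 10.14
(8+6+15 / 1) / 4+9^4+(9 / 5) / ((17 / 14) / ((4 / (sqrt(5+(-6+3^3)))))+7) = 9599892511 / 1461500 - 4284*sqrt(26) / 365375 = 6568.46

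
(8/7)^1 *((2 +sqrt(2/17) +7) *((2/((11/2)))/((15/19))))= 608 *sqrt(34)/19635 +1824/385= 4.92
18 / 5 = 3.60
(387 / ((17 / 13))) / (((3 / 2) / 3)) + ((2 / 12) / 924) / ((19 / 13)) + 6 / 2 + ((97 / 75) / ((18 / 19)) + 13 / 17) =80180790787 / 134303400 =597.01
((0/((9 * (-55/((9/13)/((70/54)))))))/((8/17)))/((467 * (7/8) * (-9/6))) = 0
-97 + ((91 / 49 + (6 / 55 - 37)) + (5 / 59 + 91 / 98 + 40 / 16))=-2919342 / 22715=-128.52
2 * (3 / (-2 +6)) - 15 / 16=9 / 16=0.56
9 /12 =3 /4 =0.75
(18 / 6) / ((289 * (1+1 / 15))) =0.01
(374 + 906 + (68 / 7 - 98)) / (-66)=-18.06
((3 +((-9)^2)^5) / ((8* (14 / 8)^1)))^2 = 62028905510089975.59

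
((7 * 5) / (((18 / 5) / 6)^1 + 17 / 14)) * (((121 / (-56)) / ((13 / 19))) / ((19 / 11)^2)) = -2562175 / 125476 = -20.42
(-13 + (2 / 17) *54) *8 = -904 / 17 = -53.18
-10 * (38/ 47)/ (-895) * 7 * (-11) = -5852/ 8413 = -0.70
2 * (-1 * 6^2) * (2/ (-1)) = 144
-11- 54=-65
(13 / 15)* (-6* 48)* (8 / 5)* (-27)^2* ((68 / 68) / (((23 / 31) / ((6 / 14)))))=-168170.25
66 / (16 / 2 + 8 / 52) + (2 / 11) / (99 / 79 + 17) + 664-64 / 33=845097382 / 1261029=670.16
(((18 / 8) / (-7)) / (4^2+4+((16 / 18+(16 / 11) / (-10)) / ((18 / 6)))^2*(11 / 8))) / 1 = -1804275 / 112739984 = -0.02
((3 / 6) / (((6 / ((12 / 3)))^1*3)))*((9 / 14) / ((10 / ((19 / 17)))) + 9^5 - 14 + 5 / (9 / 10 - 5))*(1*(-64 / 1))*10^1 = -61445581984 / 14637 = -4197962.83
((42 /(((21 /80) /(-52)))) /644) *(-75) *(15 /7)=2340000 /1127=2076.31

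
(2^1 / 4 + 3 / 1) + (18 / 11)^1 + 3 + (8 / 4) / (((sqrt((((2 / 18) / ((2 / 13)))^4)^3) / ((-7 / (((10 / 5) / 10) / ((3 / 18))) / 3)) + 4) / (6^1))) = 63948183589 / 5713679642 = 11.19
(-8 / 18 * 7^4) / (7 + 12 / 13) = -134.68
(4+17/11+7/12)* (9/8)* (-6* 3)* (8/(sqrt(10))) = -313.97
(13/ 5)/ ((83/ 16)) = 208/ 415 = 0.50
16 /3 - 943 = -2813 /3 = -937.67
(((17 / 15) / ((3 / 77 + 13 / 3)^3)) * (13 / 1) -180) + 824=3318477264137 / 5151505000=644.18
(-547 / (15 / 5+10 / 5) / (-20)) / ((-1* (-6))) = 547 / 600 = 0.91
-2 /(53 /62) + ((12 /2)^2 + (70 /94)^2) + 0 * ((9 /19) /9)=4005781 /117077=34.21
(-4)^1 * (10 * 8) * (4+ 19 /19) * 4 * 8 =-51200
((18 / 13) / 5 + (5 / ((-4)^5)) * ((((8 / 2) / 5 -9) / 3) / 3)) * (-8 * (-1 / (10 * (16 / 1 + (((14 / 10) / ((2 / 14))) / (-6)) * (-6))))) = 168553 / 19319040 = 0.01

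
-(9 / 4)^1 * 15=-135 / 4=-33.75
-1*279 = -279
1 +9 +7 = 17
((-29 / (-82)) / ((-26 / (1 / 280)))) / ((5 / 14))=-29 / 213200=-0.00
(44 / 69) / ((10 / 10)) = 44 / 69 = 0.64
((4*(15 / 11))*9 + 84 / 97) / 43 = 53304 / 45881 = 1.16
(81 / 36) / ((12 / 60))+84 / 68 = 849 / 68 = 12.49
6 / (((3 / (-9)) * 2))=-9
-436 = -436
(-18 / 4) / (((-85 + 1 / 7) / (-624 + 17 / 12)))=-52297 / 1584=-33.02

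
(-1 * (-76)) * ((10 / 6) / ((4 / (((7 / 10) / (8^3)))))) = 0.04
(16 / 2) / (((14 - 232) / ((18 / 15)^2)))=-144 / 2725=-0.05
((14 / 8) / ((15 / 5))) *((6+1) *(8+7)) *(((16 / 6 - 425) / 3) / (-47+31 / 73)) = 4532059 / 24480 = 185.13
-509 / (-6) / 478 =509 / 2868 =0.18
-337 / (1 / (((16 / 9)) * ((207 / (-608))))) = 7751 / 38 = 203.97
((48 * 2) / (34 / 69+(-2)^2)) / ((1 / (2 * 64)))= 423936 / 155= 2735.07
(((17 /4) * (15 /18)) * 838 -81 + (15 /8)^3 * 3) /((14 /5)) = 22323395 /21504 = 1038.10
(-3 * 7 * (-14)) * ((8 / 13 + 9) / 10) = 282.69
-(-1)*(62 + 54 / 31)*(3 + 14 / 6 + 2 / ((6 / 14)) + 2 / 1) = 23712 / 31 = 764.90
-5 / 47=-0.11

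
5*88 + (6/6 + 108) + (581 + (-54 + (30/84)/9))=135581/126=1076.04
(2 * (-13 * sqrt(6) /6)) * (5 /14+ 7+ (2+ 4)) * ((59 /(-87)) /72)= 143429 * sqrt(6) /263088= 1.34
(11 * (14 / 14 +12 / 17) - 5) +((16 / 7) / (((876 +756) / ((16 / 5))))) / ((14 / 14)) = 13.77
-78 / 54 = -13 / 9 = -1.44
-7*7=-49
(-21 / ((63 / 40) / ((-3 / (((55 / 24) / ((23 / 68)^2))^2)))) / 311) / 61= 5037138 / 958608519055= 0.00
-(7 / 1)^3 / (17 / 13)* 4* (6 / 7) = -15288 / 17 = -899.29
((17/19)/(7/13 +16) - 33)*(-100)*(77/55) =4612.43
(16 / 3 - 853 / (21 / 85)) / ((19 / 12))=-2177.23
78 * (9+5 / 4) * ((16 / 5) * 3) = 38376 / 5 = 7675.20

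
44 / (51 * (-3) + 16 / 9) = -396 / 1361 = -0.29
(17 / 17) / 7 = 1 / 7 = 0.14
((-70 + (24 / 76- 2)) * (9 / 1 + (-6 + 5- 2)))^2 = 66781584 / 361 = 184990.54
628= 628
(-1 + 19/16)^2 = 9/256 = 0.04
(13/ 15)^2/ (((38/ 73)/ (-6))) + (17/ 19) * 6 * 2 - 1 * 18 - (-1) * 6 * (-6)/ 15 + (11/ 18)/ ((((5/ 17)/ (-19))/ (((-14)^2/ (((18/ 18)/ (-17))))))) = 562254989/ 4275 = 131521.63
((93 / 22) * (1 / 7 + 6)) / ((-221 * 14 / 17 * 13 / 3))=-11997 / 364364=-0.03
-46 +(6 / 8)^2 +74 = 457 / 16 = 28.56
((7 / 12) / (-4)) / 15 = -7 / 720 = -0.01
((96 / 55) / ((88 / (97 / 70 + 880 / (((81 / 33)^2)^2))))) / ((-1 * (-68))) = 953435377 / 127536982650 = 0.01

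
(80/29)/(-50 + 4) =-40/667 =-0.06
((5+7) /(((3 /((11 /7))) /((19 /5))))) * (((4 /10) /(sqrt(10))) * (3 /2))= 1254 * sqrt(10) /875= 4.53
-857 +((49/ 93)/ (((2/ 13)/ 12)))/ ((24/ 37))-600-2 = -519179/ 372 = -1395.64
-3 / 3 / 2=-1 / 2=-0.50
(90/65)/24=3/52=0.06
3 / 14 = 0.21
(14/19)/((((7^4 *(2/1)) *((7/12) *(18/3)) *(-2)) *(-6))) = 1/273714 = 0.00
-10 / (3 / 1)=-3.33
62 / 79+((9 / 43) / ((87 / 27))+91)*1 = 9048396 / 98513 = 91.85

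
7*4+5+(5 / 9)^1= 302 / 9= 33.56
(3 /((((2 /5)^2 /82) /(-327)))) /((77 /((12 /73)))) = -6033150 /5621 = -1073.32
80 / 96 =5 / 6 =0.83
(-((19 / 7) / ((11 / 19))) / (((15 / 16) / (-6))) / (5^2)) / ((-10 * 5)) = -5776 / 240625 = -0.02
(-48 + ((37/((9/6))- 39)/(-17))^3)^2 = 2246.82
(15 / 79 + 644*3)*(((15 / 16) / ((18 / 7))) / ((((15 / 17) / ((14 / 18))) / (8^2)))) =84767746 / 2133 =39741.09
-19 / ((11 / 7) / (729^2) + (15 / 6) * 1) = -141363306 / 18600457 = -7.60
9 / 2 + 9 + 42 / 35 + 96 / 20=39 / 2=19.50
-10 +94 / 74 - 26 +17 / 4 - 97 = -18867 / 148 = -127.48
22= 22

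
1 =1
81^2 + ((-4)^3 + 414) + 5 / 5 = 6912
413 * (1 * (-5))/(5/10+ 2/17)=-3343.33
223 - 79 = 144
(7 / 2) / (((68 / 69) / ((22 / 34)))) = 5313 / 2312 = 2.30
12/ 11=1.09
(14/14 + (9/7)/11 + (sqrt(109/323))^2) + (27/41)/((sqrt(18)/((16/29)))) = 72 * sqrt(2)/1189 + 36171/24871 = 1.54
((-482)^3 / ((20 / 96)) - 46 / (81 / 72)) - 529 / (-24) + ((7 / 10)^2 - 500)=-967509584563 / 1800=-537505324.76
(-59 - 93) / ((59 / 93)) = -14136 / 59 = -239.59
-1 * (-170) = 170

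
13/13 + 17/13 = 30/13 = 2.31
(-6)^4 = 1296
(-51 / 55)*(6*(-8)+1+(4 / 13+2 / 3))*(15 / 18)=30515 / 858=35.57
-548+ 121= -427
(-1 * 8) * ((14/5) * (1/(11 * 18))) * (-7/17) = 0.05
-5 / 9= -0.56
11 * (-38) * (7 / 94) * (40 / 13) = -58520 / 611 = -95.78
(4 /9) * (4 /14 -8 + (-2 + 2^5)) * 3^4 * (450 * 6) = 15163200 /7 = 2166171.43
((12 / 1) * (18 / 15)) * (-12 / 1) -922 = -5474 / 5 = -1094.80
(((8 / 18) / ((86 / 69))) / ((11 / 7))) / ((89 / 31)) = 9982 / 126291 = 0.08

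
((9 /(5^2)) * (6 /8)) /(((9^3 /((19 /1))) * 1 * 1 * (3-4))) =-19 /2700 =-0.01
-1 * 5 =-5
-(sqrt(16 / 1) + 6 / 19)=-82 / 19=-4.32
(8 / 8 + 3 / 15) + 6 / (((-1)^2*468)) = 473 / 390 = 1.21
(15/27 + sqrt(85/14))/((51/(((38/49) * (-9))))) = -57 * sqrt(1190)/5831 - 190/2499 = -0.41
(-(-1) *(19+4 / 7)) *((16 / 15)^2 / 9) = 2.47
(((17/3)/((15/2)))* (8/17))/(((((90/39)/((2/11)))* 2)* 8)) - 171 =-1269662/7425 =-171.00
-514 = -514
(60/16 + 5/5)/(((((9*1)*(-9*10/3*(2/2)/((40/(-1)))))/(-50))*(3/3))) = -950/27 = -35.19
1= 1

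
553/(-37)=-553/37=-14.95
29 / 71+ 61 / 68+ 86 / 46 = 352573 / 111044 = 3.18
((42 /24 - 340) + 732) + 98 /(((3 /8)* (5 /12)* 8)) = 9443 /20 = 472.15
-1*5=-5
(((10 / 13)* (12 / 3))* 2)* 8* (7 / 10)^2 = 1568 / 65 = 24.12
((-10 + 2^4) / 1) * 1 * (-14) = -84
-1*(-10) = 10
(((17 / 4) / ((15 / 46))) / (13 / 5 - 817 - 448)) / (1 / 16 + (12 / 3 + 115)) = -391 / 4509135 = -0.00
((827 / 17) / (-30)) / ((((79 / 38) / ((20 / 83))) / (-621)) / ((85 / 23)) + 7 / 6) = -2828340 / 2028343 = -1.39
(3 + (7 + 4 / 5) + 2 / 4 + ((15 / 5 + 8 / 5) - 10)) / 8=59 / 80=0.74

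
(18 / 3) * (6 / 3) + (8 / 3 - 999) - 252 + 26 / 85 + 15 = -311362 / 255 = -1221.03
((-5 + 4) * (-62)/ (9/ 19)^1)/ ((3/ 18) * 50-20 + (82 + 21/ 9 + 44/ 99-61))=1178/ 109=10.81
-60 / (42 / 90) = -900 / 7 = -128.57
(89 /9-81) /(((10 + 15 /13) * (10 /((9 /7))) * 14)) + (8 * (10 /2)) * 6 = 1704784 /7105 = 239.94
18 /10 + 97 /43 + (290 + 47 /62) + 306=8008849 /13330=600.81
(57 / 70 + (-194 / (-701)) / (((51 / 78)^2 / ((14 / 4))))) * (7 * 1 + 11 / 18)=5983865861 / 255262140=23.44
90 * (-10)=-900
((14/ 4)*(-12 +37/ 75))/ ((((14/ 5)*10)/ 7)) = -6041/ 600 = -10.07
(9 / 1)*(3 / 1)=27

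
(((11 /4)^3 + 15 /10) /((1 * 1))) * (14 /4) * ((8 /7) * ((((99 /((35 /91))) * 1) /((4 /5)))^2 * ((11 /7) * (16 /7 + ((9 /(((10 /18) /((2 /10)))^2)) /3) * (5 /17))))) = 34822436.36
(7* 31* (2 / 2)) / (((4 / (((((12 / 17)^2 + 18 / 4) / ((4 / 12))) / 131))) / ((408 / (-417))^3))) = -2046244032 / 351816089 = -5.82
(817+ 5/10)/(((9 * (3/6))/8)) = 4360/3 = 1453.33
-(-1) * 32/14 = 2.29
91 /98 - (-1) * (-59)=-813 /14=-58.07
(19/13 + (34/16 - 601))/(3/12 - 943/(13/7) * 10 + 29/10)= 310655/2638762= 0.12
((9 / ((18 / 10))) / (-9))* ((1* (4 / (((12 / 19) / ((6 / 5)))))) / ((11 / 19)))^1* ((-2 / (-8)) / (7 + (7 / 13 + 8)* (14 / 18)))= -247 / 1848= -0.13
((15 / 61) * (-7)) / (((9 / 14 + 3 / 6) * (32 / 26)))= -9555 / 7808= -1.22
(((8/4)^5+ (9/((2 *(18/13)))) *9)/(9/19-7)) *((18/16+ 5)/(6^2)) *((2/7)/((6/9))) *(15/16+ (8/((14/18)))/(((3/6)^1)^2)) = -7313005/253952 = -28.80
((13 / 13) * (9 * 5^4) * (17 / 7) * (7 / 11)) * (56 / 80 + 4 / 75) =144075 / 22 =6548.86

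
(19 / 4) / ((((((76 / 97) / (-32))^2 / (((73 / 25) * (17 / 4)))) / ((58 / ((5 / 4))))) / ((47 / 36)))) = 127321308376 / 21375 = 5956552.44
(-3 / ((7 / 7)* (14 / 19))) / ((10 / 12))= -171 / 35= -4.89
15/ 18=5/ 6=0.83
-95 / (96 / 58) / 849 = -2755 / 40752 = -0.07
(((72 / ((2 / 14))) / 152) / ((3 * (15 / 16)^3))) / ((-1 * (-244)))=7168 / 1303875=0.01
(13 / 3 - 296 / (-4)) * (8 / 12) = 470 / 9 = 52.22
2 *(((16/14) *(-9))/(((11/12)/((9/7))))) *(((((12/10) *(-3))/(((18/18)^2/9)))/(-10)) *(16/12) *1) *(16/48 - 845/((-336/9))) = -2862.80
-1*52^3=-140608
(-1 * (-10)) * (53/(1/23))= 12190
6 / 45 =2 / 15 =0.13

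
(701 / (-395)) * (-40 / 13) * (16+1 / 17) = 117768 / 1343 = 87.69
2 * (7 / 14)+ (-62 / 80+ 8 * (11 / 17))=3673 / 680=5.40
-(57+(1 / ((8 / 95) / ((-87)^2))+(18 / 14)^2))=-35256687 / 392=-89940.53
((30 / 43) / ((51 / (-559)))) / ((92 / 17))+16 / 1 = 671 / 46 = 14.59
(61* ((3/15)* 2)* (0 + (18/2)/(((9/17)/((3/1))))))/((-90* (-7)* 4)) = 1037/2100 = 0.49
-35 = -35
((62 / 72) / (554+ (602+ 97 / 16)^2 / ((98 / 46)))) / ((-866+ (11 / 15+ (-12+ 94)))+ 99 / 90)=-0.00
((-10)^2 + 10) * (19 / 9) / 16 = 1045 / 72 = 14.51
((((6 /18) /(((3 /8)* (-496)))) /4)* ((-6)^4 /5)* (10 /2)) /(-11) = 18 /341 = 0.05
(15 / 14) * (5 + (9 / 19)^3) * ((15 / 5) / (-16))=-98505 / 96026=-1.03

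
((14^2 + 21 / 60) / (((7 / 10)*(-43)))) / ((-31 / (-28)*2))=-3927 / 1333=-2.95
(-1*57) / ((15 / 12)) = -228 / 5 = -45.60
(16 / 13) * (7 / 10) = 56 / 65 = 0.86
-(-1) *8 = 8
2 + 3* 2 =8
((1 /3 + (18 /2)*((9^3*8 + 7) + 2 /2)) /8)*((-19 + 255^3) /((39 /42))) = 4575488392013 /39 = 117320215179.82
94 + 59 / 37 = 3537 / 37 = 95.59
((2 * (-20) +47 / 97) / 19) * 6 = -22998 / 1843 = -12.48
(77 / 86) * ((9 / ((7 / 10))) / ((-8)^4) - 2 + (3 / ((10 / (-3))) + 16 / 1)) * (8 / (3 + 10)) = 10331563 / 1431040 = 7.22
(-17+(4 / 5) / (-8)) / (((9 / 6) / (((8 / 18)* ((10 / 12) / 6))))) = -19 / 27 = -0.70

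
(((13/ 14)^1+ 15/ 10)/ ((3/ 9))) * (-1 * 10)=-510/ 7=-72.86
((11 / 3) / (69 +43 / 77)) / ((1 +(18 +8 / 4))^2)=121 / 1012284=0.00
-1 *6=-6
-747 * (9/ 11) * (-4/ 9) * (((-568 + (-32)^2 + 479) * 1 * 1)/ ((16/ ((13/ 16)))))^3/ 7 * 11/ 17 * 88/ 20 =173603809439775/ 14680064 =11825821.02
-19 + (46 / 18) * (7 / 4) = -523 / 36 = -14.53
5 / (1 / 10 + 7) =50 / 71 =0.70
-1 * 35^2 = -1225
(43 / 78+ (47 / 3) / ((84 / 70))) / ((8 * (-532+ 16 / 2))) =-199 / 61308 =-0.00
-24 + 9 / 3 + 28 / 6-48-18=-247 / 3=-82.33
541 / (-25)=-541 / 25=-21.64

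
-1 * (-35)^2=-1225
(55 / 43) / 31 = 55 / 1333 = 0.04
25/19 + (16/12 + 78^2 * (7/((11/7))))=16994273/627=27104.10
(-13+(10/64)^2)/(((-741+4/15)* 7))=199305/79643648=0.00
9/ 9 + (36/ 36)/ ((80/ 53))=1.66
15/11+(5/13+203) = 29279/143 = 204.75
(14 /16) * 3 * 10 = 105 /4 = 26.25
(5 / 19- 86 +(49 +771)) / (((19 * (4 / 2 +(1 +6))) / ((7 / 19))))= 97657 / 61731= 1.58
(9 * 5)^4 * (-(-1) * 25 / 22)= 102515625 / 22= 4659801.14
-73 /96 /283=-73 /27168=-0.00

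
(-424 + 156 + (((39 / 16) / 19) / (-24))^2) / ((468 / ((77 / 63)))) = -5812103231 / 8304132096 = -0.70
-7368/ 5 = -1473.60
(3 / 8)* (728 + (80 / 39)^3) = 5462029 / 19773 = 276.24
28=28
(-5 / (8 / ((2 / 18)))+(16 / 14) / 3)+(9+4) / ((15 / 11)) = 24809 / 2520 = 9.84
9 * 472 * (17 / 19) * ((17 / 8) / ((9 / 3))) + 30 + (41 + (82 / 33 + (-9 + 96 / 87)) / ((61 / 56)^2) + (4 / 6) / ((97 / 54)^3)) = 170358320216435102 / 61750490484639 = 2758.82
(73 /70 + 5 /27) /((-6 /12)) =-2321 /945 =-2.46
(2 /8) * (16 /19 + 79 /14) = 1725 /1064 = 1.62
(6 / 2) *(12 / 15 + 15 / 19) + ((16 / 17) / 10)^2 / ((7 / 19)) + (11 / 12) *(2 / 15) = 85007617 / 17296650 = 4.91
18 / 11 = 1.64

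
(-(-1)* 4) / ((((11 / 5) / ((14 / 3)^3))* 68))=13720 / 5049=2.72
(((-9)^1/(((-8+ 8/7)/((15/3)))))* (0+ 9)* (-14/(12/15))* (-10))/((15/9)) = 99225/16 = 6201.56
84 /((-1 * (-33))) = 28 /11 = 2.55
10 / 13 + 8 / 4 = 36 / 13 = 2.77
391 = 391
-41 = -41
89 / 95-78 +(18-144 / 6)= -7891 / 95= -83.06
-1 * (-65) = 65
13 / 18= 0.72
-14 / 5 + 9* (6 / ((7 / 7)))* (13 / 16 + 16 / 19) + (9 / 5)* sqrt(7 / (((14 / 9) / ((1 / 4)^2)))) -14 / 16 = 27* sqrt(2) / 40 + 8139 / 95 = 86.63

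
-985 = -985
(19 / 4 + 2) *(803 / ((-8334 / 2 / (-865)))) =2083785 / 1852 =1125.15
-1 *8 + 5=-3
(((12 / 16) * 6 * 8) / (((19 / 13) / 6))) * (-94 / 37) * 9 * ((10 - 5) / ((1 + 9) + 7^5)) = -11877840 / 11822351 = -1.00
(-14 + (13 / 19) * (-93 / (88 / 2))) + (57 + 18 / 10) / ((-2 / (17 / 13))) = -2928509 / 54340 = -53.89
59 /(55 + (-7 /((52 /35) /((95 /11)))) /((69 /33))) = 1.66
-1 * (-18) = 18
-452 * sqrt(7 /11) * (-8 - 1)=4068 * sqrt(77) /11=3245.14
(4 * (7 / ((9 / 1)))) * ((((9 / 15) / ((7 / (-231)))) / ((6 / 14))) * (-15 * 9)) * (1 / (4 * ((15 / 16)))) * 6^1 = 155232 / 5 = 31046.40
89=89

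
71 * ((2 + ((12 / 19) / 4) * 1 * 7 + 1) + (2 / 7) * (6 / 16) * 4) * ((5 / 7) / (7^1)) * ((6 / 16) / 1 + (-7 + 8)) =2354715 / 52136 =45.16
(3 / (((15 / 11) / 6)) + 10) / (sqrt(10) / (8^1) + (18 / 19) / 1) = 1269504 / 42815-167504 * sqrt(10) / 42815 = 17.28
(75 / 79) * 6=450 / 79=5.70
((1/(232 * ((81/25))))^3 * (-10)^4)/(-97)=-9765625/40231920360096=-0.00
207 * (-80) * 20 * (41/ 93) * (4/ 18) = -3017600/ 93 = -32447.31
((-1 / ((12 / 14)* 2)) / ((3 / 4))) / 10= -7 / 90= -0.08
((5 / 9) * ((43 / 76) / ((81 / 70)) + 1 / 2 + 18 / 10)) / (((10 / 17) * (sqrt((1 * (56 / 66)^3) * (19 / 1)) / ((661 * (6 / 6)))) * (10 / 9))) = 2652729827 * sqrt(4389) / 382082400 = 459.96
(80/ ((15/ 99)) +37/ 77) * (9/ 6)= 122079/ 154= 792.72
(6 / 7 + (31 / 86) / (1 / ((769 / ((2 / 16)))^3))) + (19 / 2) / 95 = 252626391434561 / 3010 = 83929033699.19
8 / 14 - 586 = -4098 / 7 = -585.43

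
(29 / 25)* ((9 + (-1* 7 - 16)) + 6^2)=638 / 25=25.52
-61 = -61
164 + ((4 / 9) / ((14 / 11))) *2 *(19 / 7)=73160 / 441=165.90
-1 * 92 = -92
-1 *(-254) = 254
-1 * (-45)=45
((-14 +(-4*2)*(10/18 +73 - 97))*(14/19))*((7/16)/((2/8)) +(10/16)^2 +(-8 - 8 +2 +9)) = -333487/912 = -365.67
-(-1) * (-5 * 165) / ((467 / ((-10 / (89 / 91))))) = 750750 / 41563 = 18.06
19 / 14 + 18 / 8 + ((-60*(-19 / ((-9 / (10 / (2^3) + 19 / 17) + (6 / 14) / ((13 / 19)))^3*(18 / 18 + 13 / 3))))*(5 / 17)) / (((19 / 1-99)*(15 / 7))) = 2695451374312367 / 744887414376000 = 3.62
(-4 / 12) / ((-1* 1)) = 1 / 3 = 0.33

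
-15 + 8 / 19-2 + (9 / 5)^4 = -72216 / 11875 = -6.08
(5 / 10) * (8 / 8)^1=1 / 2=0.50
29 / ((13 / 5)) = 145 / 13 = 11.15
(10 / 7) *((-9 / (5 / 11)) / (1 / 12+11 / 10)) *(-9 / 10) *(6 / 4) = 16038 / 497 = 32.27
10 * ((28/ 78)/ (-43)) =-140/ 1677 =-0.08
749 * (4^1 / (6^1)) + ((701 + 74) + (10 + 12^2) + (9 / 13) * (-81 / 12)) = 222091 / 156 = 1423.66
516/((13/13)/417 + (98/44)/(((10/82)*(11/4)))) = 130179060/1676111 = 77.67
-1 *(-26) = 26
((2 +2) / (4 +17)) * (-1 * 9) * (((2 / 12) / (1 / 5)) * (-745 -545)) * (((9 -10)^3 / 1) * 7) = -12900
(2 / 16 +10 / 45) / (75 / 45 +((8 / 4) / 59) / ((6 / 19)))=1475 / 7536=0.20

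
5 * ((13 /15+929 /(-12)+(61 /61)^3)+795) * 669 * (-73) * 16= -2810862372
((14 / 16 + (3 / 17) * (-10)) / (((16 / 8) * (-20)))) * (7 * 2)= 847 / 2720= 0.31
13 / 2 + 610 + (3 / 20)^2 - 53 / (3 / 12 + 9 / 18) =655027 / 1200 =545.86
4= 4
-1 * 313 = -313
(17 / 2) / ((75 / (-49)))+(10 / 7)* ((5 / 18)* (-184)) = -247493 / 3150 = -78.57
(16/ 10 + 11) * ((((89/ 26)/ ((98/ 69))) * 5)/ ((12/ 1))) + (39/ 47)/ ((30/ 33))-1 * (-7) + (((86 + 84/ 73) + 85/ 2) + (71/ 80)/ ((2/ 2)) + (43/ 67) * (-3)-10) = 14557265699/ 104594035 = 139.18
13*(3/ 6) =13/ 2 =6.50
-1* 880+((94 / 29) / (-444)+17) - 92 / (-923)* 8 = -5123487475 / 5942274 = -862.21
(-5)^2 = 25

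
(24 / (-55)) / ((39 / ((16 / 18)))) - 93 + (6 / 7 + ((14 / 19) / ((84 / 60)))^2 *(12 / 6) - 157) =-4042525768 / 16261245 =-248.60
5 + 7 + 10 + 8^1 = 30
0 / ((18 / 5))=0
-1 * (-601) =601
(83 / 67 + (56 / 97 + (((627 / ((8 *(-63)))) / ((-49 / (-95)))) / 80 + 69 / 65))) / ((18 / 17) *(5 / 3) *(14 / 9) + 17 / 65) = 2693395719559 / 2843905000832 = 0.95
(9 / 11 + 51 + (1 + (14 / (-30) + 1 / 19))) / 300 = 164287 / 940500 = 0.17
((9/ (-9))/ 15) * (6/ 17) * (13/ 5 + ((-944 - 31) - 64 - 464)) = 15004/ 425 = 35.30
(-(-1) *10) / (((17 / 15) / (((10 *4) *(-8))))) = -48000 / 17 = -2823.53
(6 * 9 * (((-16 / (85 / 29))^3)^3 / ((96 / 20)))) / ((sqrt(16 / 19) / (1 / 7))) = -560769457721898241622016 * sqrt(19) / 324263724796484375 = -7538115.46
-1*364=-364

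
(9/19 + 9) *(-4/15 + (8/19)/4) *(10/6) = -920/361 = -2.55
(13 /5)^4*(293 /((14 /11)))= 92052103 /8750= 10520.24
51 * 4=204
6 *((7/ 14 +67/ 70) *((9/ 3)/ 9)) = 102/ 35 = 2.91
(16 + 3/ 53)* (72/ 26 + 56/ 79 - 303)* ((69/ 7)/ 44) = -18062492871/ 16764748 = -1077.41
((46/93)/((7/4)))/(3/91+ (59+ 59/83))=198536/41965785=0.00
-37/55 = -0.67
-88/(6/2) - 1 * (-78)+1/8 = 1171/24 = 48.79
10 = 10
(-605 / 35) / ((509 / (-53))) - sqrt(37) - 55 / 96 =419683 / 342048 - sqrt(37) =-4.86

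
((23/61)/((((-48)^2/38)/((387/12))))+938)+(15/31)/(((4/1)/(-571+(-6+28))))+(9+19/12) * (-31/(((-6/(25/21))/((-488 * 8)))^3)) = -110745573580189917376057/726280515072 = -152483195242.01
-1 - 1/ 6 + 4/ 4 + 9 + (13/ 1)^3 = 13235/ 6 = 2205.83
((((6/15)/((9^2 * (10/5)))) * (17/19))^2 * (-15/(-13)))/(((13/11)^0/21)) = 2023/17105985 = 0.00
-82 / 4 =-41 / 2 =-20.50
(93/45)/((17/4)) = 124/255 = 0.49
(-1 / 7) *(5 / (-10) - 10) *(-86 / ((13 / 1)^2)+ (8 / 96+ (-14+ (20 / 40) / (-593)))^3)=-164195445589550413 / 40597871423616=-4044.43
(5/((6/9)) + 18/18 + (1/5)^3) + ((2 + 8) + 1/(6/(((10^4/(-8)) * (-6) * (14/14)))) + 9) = 319377/250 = 1277.51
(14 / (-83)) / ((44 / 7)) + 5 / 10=432 / 913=0.47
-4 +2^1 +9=7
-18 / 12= -3 / 2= -1.50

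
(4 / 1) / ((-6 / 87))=-58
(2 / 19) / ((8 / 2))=1 / 38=0.03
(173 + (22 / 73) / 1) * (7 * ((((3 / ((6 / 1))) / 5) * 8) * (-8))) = -2833824 / 365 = -7763.90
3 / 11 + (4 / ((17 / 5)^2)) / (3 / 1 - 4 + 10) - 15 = -420262 / 28611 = -14.69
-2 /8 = -1 /4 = -0.25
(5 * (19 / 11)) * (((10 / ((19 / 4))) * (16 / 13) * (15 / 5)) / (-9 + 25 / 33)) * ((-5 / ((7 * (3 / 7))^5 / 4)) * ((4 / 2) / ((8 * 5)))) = 200 / 5967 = 0.03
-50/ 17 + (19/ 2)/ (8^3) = -50877/ 17408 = -2.92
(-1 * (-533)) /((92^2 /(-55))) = -29315 /8464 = -3.46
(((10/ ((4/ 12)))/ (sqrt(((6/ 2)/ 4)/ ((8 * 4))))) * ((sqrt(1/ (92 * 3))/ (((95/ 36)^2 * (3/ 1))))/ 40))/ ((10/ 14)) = 3024 * sqrt(46)/ 1037875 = 0.02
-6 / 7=-0.86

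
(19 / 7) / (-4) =-19 / 28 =-0.68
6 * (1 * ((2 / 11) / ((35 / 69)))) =828 / 385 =2.15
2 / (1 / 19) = 38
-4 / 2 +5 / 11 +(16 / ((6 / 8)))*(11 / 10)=3617 / 165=21.92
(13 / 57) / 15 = 0.02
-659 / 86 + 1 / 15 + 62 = 70181 / 1290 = 54.40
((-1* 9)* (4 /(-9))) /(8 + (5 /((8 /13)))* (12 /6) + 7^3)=16 /1469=0.01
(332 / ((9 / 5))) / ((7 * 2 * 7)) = 830 / 441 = 1.88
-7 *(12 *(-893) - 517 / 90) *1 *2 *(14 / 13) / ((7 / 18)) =27018796 / 65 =415673.78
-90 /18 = -5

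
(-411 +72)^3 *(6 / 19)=-233749314 / 19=-12302595.47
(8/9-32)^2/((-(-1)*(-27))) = -78400/2187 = -35.85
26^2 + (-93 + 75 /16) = 9403 /16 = 587.69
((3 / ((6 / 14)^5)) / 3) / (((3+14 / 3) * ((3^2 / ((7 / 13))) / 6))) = 235298 / 72657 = 3.24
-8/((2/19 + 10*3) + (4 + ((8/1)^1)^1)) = -0.19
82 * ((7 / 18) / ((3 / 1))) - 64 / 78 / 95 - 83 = -72.38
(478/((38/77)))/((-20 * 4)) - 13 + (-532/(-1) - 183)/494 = -482159/19760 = -24.40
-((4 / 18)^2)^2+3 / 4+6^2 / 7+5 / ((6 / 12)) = 2919197 / 183708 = 15.89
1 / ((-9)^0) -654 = -653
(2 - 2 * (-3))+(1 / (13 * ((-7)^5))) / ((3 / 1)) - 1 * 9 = -655474 / 655473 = -1.00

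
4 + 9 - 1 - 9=3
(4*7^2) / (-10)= -98 / 5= -19.60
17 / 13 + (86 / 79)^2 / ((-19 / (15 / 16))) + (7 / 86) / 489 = 161988714437 / 129654752916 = 1.25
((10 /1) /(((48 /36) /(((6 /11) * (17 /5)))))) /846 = 17 /1034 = 0.02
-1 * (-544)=544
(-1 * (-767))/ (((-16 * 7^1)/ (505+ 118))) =-68263/ 16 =-4266.44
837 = 837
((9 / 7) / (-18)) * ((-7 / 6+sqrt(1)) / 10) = 1 / 840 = 0.00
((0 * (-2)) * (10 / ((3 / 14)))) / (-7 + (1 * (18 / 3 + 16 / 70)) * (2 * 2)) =0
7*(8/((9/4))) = 24.89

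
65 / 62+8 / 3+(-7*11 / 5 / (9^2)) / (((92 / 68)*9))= 19228837 / 5197770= 3.70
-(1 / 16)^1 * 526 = -263 / 8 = -32.88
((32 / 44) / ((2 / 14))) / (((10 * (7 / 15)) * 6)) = 0.18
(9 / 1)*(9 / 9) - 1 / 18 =161 / 18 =8.94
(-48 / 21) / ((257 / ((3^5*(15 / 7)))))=-58320 / 12593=-4.63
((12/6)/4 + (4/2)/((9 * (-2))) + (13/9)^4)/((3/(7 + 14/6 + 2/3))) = 311125/19683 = 15.81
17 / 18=0.94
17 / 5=3.40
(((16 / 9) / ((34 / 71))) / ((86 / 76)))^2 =465869056 / 43283241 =10.76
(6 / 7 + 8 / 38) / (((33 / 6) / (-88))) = -2272 / 133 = -17.08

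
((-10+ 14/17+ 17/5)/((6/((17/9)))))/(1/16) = -3928/135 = -29.10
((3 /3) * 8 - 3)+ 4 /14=37 /7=5.29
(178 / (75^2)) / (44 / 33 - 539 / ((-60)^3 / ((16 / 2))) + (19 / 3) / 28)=29904 / 1492615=0.02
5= 5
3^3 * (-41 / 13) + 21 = -64.15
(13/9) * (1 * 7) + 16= 235/9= 26.11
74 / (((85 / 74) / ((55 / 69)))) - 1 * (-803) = 1002155 / 1173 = 854.35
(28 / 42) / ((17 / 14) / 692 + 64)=19376 / 1860147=0.01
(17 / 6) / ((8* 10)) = 17 / 480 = 0.04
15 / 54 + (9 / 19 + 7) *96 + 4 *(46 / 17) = 4235935 / 5814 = 728.57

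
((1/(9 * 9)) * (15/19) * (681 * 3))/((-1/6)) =-119.47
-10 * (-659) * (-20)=-131800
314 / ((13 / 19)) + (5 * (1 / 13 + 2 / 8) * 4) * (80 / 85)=6046 / 13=465.08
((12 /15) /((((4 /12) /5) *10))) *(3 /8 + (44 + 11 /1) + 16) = 1713 /20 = 85.65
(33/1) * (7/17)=231/17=13.59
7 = 7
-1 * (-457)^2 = -208849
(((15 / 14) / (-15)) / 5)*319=-319 / 70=-4.56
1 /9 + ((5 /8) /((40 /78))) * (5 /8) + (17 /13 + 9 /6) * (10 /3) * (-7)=-1936097 /29952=-64.64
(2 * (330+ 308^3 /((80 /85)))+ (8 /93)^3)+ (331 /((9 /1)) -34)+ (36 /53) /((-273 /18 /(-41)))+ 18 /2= 240869551081151770 /3879413811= 62089161.61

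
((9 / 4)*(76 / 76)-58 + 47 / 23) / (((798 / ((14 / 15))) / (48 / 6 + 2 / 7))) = -15921 / 30590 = -0.52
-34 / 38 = -17 / 19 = -0.89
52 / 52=1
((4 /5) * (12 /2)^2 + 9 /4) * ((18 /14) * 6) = 16767 /70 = 239.53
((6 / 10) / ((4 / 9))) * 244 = 1647 / 5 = 329.40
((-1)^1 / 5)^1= -1 / 5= -0.20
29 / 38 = 0.76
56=56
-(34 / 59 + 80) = -80.58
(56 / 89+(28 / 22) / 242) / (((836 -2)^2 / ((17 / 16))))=141967 / 146479765696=0.00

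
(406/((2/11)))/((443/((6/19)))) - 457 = -3833171/8417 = -455.41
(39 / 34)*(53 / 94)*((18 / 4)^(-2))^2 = 2756 / 1747413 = 0.00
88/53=1.66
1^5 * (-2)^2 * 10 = 40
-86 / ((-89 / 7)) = 602 / 89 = 6.76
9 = 9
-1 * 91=-91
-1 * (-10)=10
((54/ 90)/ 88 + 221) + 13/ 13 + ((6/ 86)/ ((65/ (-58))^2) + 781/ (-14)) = 18608319607/ 111911800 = 166.28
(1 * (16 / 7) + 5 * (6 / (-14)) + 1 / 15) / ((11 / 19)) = 38 / 105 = 0.36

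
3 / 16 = 0.19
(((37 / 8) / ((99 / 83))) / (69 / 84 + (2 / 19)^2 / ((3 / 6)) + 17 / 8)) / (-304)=-408443 / 95060592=-0.00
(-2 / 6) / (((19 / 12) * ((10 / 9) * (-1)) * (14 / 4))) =0.05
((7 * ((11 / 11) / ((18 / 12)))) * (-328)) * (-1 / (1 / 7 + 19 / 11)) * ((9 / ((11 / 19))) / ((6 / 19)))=725249 / 18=40291.61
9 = 9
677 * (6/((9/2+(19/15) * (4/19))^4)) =3290220000/418161601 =7.87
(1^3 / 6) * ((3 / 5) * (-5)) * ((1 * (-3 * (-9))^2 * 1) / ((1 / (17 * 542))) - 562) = -3358222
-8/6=-4/3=-1.33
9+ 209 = 218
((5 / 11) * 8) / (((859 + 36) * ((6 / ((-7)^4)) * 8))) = 2401 / 11814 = 0.20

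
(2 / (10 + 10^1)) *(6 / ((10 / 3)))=9 / 50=0.18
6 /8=3 /4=0.75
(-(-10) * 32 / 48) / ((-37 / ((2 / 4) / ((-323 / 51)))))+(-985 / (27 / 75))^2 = 7486304.03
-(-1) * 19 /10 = 1.90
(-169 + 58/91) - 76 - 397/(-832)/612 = -870976037/3564288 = -244.36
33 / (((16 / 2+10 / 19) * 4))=209 / 216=0.97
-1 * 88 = -88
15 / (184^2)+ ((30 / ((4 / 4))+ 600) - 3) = 21227727 / 33856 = 627.00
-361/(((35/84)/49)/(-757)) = 160686876/5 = 32137375.20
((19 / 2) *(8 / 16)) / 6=19 / 24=0.79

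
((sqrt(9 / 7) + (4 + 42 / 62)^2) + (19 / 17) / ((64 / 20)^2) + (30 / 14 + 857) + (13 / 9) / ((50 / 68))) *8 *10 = 240 *sqrt(7) / 7 + 5817014014493 / 82338480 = 70738.29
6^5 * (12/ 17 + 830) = 109812672/ 17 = 6459568.94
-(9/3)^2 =-9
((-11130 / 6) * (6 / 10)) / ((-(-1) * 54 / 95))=-35245 / 18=-1958.06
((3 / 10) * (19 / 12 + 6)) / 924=13 / 5280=0.00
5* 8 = 40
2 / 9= 0.22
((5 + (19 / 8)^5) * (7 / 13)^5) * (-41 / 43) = -1819147645693 / 523160748032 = -3.48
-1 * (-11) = 11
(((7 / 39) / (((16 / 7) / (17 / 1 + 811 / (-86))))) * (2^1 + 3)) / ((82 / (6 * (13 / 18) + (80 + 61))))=5794985 / 1100112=5.27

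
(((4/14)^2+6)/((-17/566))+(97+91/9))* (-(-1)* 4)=-2860000/7497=-381.49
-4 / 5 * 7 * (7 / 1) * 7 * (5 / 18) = -686 / 9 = -76.22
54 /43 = 1.26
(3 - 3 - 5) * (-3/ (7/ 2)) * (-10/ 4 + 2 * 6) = 285/ 7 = 40.71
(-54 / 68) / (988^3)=-27 / 32790629248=-0.00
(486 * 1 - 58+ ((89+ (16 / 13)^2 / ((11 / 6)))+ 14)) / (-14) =-988665 / 26026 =-37.99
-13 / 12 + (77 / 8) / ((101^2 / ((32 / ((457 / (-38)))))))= -60744589 / 55942284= -1.09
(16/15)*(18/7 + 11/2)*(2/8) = 226/105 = 2.15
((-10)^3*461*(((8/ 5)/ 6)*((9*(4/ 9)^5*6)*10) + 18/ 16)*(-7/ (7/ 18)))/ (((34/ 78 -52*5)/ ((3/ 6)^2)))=-142424394125/ 4919778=-28949.35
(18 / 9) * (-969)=-1938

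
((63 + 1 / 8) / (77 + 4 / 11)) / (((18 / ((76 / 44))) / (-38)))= -2.98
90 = 90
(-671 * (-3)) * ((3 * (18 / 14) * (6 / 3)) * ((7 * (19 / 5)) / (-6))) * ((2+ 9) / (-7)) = 3786453 / 35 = 108184.37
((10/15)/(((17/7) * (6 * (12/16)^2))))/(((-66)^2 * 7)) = 4/1499553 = 0.00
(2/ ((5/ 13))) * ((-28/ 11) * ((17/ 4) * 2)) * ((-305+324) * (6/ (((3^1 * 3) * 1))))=-235144/ 165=-1425.12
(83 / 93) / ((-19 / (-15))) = 415 / 589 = 0.70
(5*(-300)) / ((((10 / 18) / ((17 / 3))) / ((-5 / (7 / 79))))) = 6043500 / 7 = 863357.14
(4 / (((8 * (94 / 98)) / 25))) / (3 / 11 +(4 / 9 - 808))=-121275 / 7512574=-0.02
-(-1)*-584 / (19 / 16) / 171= -9344 / 3249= -2.88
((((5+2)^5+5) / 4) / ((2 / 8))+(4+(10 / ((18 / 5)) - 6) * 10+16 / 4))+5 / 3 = 16789.44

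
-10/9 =-1.11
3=3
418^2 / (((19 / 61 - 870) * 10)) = -5329082 / 265255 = -20.09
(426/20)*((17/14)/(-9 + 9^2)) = 1207/3360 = 0.36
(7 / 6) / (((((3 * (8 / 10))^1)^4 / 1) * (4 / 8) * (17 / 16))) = 4375 / 66096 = 0.07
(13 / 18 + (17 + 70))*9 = 789.50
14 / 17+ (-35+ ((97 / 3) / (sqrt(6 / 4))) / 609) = -581 / 17+ 97 *sqrt(6) / 5481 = -34.13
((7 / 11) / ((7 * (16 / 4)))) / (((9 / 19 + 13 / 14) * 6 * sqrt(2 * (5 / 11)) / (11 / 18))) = 133 * sqrt(110) / 805680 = 0.00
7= 7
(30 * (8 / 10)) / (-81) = -8 / 27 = -0.30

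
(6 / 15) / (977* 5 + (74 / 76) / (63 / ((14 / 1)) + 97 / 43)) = 11039 / 134817765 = 0.00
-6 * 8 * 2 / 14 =-48 / 7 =-6.86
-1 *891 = -891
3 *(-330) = -990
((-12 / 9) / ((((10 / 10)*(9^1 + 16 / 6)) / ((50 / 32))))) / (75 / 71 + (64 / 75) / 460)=-3061875 / 18144308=-0.17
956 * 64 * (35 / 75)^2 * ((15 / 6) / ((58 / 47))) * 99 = 2672369.43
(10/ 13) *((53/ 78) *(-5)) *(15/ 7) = -6625/ 1183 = -5.60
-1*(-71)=71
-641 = -641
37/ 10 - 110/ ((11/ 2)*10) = 17/ 10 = 1.70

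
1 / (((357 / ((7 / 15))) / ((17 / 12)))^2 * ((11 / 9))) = 1 / 356400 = 0.00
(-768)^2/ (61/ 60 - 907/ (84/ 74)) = -82575360/ 111721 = -739.12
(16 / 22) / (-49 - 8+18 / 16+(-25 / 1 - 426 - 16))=-64 / 46013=-0.00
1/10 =0.10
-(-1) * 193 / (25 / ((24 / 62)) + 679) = 2316 / 8923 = 0.26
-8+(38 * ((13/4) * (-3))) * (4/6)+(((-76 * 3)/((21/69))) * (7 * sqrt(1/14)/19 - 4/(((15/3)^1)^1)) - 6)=11841/35 - 138 * sqrt(14)/7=264.55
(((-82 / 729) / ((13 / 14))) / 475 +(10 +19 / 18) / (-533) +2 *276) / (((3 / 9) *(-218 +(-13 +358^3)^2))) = 203751540139 / 259032944115506033688150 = 0.00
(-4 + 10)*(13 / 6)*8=104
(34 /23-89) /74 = -2013 /1702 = -1.18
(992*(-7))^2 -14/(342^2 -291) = 5625871254514/116673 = 48219136.00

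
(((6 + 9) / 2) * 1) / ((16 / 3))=45 / 32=1.41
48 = 48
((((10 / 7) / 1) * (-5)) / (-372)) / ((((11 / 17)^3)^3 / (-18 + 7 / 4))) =-192705299307625 / 12280191574728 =-15.69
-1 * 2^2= -4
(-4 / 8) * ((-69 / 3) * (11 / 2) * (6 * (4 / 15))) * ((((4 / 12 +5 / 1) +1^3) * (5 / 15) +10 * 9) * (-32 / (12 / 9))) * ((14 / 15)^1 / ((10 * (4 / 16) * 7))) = -13423168 / 1125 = -11931.70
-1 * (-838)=838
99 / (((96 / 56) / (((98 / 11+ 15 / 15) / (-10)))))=-2289 / 40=-57.22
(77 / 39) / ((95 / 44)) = 3388 / 3705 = 0.91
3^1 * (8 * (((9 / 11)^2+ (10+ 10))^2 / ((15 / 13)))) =650520104 / 73205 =8886.28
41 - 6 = 35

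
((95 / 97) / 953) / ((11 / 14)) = 1330 / 1016851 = 0.00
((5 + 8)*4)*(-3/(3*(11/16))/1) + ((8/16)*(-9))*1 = -1763/22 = -80.14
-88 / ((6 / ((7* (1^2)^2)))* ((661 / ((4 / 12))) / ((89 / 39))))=-27412 / 232011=-0.12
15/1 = 15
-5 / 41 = -0.12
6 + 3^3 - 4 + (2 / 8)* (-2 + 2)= 29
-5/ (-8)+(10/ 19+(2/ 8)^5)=1.15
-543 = -543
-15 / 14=-1.07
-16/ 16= -1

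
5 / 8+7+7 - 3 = 93 / 8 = 11.62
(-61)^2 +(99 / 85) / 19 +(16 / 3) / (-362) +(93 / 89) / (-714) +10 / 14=580952535241 / 156096210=3721.76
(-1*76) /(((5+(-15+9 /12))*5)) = 1.64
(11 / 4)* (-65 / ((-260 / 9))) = 99 / 16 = 6.19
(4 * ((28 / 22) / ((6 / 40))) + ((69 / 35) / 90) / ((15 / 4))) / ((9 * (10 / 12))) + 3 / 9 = 6314137 / 1299375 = 4.86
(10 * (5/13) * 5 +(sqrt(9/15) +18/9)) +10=sqrt(15)/5 +406/13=32.01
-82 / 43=-1.91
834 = 834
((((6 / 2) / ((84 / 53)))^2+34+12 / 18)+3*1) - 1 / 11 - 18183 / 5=-465106291 / 129360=-3595.44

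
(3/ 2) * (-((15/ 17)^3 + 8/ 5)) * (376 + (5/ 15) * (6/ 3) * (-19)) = -6123511/ 4913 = -1246.39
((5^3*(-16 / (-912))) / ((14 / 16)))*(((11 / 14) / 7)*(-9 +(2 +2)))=-1.41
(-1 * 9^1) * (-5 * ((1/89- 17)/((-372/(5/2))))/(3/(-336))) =-1587600/2759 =-575.43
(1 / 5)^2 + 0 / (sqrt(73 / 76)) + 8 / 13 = 213 / 325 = 0.66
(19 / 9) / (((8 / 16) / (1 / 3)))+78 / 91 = 428 / 189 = 2.26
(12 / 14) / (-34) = -3 / 119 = -0.03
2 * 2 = 4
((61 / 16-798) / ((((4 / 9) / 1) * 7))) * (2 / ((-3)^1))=38121 / 224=170.18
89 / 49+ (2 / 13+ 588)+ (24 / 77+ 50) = 4486455 / 7007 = 640.28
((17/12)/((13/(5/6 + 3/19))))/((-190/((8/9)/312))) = -1921/1186014960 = -0.00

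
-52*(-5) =260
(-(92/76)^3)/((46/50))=-1.93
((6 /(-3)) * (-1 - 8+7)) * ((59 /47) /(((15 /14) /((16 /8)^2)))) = 13216 /705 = 18.75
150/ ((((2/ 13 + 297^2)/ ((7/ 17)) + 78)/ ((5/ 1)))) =9750/ 2785903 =0.00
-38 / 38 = -1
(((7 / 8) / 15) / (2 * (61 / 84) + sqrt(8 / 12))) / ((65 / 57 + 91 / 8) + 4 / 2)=340746 / 84226775- 78204 * sqrt(6) / 84226775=0.00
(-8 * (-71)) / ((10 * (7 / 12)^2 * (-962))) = -20448 / 117845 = -0.17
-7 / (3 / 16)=-112 / 3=-37.33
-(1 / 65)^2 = -1 / 4225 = -0.00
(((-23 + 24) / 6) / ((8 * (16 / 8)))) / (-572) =-0.00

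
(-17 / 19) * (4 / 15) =-68 / 285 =-0.24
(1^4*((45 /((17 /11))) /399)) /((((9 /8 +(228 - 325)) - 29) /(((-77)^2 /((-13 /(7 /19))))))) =2608760 /26567073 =0.10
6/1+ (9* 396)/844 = 2157/211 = 10.22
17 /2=8.50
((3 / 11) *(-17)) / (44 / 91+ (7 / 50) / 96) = -1310400 / 137071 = -9.56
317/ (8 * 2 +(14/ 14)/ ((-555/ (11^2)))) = 175935/ 8759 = 20.09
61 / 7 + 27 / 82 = 5191 / 574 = 9.04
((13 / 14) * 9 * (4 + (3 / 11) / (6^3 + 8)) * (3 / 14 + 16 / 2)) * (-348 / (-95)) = 1006.18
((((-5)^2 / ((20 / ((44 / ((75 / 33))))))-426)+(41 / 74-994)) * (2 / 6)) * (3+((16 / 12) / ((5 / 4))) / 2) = -27360773 / 16650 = -1643.29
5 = 5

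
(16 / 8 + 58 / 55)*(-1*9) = -1512 / 55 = -27.49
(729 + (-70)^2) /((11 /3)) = 16887 /11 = 1535.18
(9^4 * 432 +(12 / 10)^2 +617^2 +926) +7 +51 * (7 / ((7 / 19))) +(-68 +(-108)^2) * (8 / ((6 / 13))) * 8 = 361869233 / 75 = 4824923.11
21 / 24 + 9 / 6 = 19 / 8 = 2.38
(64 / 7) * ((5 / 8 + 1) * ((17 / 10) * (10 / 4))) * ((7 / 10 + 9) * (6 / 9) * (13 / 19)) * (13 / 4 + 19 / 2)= 4737577 / 1330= 3562.09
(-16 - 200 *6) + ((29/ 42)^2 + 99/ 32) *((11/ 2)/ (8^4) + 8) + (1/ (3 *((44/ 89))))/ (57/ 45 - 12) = -3859116897115/ 3249799168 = -1187.49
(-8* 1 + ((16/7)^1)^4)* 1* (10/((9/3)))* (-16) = -7412480/7203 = -1029.08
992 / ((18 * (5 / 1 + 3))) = 62 / 9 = 6.89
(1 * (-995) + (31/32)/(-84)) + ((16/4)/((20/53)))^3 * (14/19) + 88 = -29.42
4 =4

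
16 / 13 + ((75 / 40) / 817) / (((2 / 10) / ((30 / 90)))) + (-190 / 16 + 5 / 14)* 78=-533608203 / 594776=-897.16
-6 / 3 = -2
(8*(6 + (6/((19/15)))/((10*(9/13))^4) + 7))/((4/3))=180091561/2308500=78.01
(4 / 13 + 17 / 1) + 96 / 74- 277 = -124288 / 481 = -258.40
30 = 30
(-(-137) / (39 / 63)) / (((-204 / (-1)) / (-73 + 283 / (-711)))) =-25023187 / 314262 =-79.63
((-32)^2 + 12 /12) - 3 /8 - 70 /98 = 57339 /56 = 1023.91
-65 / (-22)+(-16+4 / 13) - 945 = -273913 / 286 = -957.74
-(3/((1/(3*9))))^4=-43046721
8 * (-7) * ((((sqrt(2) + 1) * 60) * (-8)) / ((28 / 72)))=69120 + 69120 * sqrt(2)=166870.44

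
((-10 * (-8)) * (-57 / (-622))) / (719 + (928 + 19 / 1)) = 1140 / 259063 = 0.00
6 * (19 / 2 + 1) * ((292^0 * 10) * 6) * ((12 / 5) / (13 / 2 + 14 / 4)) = 907.20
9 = 9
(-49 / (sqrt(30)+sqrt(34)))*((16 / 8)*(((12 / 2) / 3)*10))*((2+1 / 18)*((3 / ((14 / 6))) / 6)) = -2590 / (3*sqrt(30)+3*sqrt(34)) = -76.35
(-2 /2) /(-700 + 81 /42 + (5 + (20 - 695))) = 14 /19153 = 0.00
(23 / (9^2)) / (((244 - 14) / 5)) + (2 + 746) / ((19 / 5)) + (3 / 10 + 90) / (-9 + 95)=6091309 / 30780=197.90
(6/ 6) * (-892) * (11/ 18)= -4906/ 9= -545.11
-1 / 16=-0.06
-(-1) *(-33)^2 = 1089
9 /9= 1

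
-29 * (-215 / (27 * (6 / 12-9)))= -27.17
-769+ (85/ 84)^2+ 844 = 536425/ 7056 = 76.02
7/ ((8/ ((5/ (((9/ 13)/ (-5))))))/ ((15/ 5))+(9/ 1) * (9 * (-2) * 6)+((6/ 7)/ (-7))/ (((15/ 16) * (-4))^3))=-5016375/ 696610756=-0.01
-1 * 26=-26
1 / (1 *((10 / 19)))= 19 / 10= 1.90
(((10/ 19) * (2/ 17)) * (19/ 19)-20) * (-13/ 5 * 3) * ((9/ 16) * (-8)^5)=-925876224/ 323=-2866489.86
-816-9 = -825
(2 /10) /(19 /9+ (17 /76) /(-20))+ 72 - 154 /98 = 14181563 /201089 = 70.52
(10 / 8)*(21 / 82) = 0.32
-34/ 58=-17/ 29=-0.59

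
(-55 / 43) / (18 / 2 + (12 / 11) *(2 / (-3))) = -605 / 3913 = -0.15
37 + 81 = 118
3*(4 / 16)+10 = 43 / 4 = 10.75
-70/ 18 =-35/ 9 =-3.89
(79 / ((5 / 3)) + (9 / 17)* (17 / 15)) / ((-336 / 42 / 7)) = -42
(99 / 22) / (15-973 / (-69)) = 621 / 4016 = 0.15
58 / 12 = 29 / 6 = 4.83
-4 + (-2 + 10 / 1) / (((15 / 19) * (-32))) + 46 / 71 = -15629 / 4260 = -3.67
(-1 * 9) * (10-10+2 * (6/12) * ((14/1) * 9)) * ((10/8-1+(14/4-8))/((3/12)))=19278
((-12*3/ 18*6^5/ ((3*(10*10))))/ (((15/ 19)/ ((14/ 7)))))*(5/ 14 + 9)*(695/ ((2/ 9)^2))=-3026554308/ 175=-17294596.05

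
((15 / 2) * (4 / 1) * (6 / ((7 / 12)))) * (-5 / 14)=-5400 / 49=-110.20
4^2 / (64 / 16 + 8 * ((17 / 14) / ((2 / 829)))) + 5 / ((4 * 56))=83079 / 3159968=0.03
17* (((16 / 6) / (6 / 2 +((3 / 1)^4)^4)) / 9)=34 / 290565387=0.00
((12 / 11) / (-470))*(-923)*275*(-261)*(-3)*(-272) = -5897305440 / 47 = -125474583.83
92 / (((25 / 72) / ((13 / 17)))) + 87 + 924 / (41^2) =207301947 / 714425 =290.17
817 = 817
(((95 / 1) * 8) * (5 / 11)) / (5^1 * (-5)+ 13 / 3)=-5700 / 341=-16.72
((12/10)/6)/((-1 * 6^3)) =-1/1080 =-0.00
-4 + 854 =850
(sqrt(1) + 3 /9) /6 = 2 /9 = 0.22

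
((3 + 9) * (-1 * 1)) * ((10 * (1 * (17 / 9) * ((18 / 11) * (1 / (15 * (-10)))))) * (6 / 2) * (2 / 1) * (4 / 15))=1088 / 275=3.96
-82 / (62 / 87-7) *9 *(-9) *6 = -3467124 / 547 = -6338.44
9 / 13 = 0.69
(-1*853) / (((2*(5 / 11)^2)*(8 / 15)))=-309639 / 80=-3870.49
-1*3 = -3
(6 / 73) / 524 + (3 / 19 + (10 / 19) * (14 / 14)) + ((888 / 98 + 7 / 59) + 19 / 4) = 14.61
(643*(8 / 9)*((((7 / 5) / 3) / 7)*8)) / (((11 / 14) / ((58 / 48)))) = 2088464 / 4455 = 468.79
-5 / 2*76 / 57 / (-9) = 10 / 27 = 0.37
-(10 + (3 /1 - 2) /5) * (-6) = 306 /5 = 61.20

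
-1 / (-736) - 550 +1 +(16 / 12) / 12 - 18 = -3755063 / 6624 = -566.89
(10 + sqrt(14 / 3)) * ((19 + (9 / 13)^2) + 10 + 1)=1717 * sqrt(42) / 169 + 51510 / 169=370.64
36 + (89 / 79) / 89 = 36.01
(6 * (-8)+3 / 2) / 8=-93 / 16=-5.81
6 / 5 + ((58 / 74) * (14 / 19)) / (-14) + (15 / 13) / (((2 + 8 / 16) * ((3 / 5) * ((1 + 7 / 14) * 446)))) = 35458031 / 30569955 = 1.16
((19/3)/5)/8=19/120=0.16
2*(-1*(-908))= 1816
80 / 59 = 1.36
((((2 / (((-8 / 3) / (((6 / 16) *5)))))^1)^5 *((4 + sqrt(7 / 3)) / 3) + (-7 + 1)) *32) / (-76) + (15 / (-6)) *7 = -236810497 / 19922944 + 20503125 *sqrt(21) / 79691776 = -10.71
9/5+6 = 39/5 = 7.80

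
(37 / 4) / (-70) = -0.13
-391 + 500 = 109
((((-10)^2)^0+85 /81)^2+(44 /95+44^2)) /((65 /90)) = 2419211248 /900315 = 2687.07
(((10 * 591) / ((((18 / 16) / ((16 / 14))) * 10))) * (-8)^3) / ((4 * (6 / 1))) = -806912 / 63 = -12808.13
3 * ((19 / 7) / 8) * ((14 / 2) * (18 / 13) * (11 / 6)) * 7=13167 / 104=126.61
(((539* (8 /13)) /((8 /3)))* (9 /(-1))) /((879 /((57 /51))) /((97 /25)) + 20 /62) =-831456549 /150790315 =-5.51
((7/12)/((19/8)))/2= 7/57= 0.12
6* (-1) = -6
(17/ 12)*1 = 17/ 12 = 1.42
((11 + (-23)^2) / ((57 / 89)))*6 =96120 / 19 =5058.95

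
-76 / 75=-1.01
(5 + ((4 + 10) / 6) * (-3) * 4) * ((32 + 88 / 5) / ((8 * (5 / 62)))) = -44206 / 25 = -1768.24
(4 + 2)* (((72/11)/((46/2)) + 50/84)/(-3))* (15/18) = -1.47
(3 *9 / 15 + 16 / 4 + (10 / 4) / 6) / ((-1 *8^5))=-373 / 1966080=-0.00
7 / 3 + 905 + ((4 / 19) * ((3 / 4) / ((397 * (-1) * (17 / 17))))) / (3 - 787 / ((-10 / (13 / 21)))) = 222998549716 / 245773569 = 907.33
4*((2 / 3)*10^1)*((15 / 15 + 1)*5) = 266.67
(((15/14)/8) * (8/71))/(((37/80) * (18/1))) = 100/55167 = 0.00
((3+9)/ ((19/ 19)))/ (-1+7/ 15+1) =180/ 7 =25.71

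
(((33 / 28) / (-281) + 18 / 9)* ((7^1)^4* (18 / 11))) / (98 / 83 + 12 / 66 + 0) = 4023438363 / 699128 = 5754.94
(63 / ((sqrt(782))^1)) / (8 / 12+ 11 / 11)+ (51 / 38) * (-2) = -51 / 19+ 189 * sqrt(782) / 3910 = -1.33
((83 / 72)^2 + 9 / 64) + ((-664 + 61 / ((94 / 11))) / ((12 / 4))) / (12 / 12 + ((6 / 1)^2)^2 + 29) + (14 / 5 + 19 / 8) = 872227531 / 134615520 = 6.48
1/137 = 0.01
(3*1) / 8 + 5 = 43 / 8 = 5.38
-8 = -8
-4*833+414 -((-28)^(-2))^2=-2918.00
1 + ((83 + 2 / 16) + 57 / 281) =189569 / 2248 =84.33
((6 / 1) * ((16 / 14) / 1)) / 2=24 / 7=3.43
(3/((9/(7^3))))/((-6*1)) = -343/18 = -19.06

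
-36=-36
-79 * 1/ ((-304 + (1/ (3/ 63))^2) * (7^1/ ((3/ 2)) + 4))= -237/ 3562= -0.07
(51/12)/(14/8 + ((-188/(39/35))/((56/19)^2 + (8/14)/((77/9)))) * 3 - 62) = -18821465/522887909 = -0.04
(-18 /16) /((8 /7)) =-63 /64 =-0.98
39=39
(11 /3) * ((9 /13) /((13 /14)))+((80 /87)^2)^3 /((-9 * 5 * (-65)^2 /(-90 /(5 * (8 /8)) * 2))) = 15411053344166 /5637140613117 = 2.73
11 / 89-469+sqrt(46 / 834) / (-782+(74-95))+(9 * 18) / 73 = -466.66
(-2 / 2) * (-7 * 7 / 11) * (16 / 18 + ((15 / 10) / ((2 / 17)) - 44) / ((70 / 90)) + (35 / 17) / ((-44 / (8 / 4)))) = -12991279 / 74052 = -175.43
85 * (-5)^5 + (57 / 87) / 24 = -184874981 / 696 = -265624.97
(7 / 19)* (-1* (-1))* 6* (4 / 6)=1.47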